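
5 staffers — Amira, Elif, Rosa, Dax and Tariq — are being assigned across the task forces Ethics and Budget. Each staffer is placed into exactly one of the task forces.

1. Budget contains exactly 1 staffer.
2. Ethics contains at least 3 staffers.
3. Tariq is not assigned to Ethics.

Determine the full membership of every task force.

From (3): Tariq ∉ Ethics.
Only one task force left: Tariq ∈ Budget.
(1): Budget already has 1, so the rest are out.
Only one task force left: Amira ∈ Ethics.
Only one task force left: Elif ∈ Ethics.
Only one task force left: Rosa ∈ Ethics.
Only one task force left: Dax ∈ Ethics.

Ethics = {Amira, Dax, Elif, Rosa}; Budget = {Tariq}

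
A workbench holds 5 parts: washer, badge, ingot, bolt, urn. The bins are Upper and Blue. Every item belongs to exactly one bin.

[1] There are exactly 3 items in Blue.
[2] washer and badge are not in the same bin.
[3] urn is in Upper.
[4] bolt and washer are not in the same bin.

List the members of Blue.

Blue = {badge, bolt, ingot}

From (3): urn ∈ Upper.
Suppose washer ∈ Blue: no assignment then satisfies all the clues, so washer ∉ Blue.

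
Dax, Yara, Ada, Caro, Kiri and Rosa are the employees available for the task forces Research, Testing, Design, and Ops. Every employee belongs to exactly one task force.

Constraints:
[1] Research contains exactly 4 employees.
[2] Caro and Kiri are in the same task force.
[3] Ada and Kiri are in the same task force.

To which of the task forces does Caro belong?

Caro: Research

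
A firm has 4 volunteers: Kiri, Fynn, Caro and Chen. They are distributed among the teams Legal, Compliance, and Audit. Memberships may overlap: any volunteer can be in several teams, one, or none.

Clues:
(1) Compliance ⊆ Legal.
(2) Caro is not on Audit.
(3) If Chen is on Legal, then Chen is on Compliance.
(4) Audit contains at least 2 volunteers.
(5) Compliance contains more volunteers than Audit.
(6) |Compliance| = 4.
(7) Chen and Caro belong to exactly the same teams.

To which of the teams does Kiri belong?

Kiri: Audit, Compliance, Legal

From (2): Caro ∉ Audit.
(6): only 4 candidates remain for Compliance, so all are in.
(7): Chen matches Caro: Chen ∉ Audit.
(1) with Kiri ∈ Compliance: Kiri ∈ Legal.
(1) with Fynn ∈ Compliance: Fynn ∈ Legal.
(1) with Caro ∈ Compliance: Caro ∈ Legal.
(1) with Chen ∈ Compliance: Chen ∈ Legal.
(4): only 2 candidates remain for Audit, so all are in.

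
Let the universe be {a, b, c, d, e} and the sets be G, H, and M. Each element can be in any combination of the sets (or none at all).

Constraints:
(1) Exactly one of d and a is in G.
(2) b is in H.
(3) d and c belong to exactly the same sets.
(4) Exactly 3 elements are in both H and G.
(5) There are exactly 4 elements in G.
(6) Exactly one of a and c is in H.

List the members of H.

H = {b, c, d}

From (2): b ∈ H.
Suppose a ∈ H: no assignment then satisfies all the clues, so a ∉ H.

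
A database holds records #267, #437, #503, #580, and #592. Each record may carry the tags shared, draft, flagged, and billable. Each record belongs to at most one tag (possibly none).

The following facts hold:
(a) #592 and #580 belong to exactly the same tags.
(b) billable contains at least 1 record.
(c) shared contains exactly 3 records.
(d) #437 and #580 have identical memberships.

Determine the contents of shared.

shared = {#437, #580, #592}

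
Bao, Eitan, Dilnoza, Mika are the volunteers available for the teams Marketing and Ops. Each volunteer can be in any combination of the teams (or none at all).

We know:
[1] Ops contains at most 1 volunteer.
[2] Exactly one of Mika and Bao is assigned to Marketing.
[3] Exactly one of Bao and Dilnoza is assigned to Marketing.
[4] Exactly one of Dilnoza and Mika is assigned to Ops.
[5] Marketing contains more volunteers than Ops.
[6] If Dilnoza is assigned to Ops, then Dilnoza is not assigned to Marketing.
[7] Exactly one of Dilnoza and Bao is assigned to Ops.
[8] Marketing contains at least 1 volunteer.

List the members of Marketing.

Marketing = {Bao, Eitan}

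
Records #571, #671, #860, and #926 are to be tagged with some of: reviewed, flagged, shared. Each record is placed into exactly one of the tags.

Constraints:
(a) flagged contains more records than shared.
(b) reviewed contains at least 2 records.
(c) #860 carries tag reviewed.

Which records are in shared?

shared = {}

From (c): #860 ∈ reviewed.
Suppose #571 ∈ shared: no assignment then satisfies all the clues, so #571 ∉ shared.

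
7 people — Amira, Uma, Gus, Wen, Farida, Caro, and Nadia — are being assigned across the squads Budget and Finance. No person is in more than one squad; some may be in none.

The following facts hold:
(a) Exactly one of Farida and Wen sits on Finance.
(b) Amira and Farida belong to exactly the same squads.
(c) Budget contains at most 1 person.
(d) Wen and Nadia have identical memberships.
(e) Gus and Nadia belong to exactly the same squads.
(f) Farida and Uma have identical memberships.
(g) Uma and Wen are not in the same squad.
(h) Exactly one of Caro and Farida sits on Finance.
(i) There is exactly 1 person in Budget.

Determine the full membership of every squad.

Budget = {Caro}; Finance = {Amira, Farida, Uma}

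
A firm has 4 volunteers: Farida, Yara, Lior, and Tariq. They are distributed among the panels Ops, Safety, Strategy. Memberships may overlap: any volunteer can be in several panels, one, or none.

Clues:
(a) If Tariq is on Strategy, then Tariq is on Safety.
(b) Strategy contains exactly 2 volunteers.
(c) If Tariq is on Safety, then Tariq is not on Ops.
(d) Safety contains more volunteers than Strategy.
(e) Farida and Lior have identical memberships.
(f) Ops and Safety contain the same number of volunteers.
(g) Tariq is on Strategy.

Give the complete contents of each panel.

Ops = {Farida, Lior, Yara}; Safety = {Farida, Lior, Tariq}; Strategy = {Tariq, Yara}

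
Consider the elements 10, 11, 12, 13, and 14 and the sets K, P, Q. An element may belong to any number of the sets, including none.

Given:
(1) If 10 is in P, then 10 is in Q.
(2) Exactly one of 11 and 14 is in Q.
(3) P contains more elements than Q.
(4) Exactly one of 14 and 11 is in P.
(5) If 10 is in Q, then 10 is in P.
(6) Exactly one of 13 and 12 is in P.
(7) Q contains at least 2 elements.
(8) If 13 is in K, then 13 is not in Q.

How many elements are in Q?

2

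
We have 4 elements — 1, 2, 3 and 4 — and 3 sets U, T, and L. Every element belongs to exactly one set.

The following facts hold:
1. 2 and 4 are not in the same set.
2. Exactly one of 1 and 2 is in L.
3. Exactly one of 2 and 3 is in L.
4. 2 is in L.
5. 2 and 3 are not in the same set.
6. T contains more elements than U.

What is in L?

From (4): 2 ∈ L.
(1): 4 ∉ L.
(2) (exactly one): 1 ∉ L.
(3) (exactly one): 3 ∉ L.

L = {2}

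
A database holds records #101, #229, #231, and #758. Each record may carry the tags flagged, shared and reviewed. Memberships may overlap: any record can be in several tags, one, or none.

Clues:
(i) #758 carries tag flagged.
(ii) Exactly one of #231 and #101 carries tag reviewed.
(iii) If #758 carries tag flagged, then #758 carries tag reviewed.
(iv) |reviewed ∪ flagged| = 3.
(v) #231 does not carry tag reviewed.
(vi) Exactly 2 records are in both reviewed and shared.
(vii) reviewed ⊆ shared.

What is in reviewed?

From (i): #758 ∈ flagged.
From (v): #231 ∉ reviewed.
(ii) (exactly one): #101 ∈ reviewed.
(iii): #758 ∈ reviewed.
(vii) with #101 ∈ reviewed: #101 ∈ shared.
(vii) with #758 ∈ reviewed: #758 ∈ shared.
Suppose #229 ∈ reviewed: no assignment then satisfies all the clues, so #229 ∉ reviewed.

reviewed = {#101, #758}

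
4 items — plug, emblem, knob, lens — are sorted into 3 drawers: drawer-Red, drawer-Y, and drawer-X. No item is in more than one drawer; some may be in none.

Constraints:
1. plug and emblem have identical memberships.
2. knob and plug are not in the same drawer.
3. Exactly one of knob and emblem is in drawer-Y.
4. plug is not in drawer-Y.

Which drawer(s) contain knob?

From (4): plug ∉ drawer-Y.
(1): emblem matches plug: emblem ∉ drawer-Y.
(3) (exactly one): knob ∈ drawer-Y.

knob: drawer-Y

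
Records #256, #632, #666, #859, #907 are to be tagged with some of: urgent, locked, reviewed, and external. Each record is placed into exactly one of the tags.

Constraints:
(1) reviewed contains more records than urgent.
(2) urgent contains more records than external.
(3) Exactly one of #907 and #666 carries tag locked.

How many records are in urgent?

1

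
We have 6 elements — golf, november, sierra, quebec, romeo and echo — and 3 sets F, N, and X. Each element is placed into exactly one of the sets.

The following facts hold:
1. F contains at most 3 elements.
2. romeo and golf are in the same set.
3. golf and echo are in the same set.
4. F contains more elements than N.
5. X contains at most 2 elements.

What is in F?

F = {echo, golf, romeo}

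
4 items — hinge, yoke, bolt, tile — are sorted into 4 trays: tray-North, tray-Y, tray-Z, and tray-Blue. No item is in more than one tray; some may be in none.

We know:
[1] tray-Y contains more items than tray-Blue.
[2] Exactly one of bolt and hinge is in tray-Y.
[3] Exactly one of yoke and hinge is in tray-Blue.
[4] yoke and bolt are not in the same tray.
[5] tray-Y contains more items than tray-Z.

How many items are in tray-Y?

2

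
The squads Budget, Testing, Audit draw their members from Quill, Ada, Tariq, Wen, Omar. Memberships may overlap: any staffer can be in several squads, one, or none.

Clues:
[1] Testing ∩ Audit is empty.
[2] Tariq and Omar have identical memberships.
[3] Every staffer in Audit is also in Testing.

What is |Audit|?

0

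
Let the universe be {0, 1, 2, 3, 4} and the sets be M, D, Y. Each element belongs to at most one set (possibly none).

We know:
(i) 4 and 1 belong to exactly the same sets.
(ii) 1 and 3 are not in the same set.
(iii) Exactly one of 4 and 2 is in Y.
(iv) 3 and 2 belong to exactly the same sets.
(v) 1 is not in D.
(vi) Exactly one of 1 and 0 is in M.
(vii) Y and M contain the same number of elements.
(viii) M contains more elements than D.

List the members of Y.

Y = {2, 3}

From (v): 1 ∉ D.
(i): 4 matches 1: 4 ∉ D.
Suppose 0 ∈ Y: no assignment then satisfies all the clues, so 0 ∉ Y.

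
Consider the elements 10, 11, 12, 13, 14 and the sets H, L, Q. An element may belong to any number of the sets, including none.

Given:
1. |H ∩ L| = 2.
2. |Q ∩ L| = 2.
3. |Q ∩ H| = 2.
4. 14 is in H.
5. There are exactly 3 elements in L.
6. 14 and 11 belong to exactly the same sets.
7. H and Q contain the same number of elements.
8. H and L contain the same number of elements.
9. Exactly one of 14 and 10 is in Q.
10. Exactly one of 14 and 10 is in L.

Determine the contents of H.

H = {10, 11, 14}

From (4): 14 ∈ H.
(6): 11 matches 14: 11 ∈ H.
Suppose 10 ∉ H: no assignment then satisfies all the clues, so 10 ∈ H.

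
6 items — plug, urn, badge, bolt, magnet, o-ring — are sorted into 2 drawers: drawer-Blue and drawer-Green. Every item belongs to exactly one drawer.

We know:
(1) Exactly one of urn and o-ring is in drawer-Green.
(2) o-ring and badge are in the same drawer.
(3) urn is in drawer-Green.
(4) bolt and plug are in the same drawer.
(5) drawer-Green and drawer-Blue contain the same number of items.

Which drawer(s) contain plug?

plug: drawer-Green

From (3): urn ∈ drawer-Green.
(1) (exactly one): o-ring ∉ drawer-Green.
(2): badge matches o-ring: badge ∉ drawer-Green.
Only one drawer left: badge ∈ drawer-Blue.
Only one drawer left: o-ring ∈ drawer-Blue.
Suppose plug ∈ drawer-Blue: no assignment then satisfies all the clues, so plug ∉ drawer-Blue.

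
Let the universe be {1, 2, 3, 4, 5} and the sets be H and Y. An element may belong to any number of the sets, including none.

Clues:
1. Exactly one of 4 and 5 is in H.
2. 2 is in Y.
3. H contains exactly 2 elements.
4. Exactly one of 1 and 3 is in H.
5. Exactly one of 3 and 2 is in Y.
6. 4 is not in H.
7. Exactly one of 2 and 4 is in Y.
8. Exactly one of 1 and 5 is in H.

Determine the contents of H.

From (2): 2 ∈ Y.
From (6): 4 ∉ H.
(1) (exactly one): 5 ∈ H.
(5) (exactly one): 3 ∉ Y.
(7) (exactly one): 4 ∉ Y.
(8) (exactly one): 1 ∉ H.
(4) (exactly one): 3 ∈ H.
(3): H already has 2, so the rest are out.

H = {3, 5}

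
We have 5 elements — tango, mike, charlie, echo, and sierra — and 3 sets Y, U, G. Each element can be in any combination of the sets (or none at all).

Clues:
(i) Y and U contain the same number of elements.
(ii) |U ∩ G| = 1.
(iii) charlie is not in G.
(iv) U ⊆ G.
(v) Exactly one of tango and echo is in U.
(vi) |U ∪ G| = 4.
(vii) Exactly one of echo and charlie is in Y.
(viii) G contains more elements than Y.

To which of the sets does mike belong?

mike: G

From (iii): charlie ∉ G.
(iv) contrapositive: charlie ∉ U.
Suppose mike ∈ Y: no assignment then satisfies all the clues, so mike ∉ Y.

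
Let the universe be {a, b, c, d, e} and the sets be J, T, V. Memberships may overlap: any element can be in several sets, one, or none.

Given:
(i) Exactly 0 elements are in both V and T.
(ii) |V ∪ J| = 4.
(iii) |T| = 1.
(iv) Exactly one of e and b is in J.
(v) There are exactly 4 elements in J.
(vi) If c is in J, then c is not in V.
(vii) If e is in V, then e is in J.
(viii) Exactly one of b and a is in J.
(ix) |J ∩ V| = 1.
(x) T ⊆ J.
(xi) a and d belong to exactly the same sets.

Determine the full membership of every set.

J = {a, c, d, e}; T = {c}; V = {e}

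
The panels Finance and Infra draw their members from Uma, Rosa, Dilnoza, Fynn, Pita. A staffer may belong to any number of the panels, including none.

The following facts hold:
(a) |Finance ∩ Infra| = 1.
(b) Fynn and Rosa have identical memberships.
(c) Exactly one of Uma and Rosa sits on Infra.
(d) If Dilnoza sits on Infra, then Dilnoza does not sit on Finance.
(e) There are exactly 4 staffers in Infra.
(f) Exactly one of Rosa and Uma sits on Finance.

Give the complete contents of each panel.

Finance = {Pita, Uma}; Infra = {Dilnoza, Fynn, Pita, Rosa}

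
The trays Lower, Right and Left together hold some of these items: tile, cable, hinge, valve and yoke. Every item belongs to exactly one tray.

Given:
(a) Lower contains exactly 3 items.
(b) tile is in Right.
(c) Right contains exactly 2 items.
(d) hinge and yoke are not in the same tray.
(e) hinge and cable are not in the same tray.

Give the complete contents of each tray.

From (b): tile ∈ Right.
Suppose cable ∉ Lower: no assignment then satisfies all the clues, so cable ∈ Lower.

Lower = {cable, valve, yoke}; Right = {hinge, tile}; Left = {}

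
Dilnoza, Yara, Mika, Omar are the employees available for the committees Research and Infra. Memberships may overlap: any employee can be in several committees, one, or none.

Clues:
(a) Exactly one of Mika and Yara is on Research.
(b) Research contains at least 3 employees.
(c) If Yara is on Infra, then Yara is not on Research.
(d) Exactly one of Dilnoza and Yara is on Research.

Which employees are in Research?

Research = {Dilnoza, Mika, Omar}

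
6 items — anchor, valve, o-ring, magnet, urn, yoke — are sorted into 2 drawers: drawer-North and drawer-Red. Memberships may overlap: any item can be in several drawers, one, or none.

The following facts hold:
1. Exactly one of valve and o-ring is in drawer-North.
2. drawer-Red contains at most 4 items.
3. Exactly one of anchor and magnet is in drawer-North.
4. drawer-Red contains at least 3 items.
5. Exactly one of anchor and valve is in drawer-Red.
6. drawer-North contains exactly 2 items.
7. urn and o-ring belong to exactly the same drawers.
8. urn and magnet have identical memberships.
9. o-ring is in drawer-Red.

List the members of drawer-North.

drawer-North = {anchor, valve}

From (9): o-ring ∈ drawer-Red.
(7): urn matches o-ring: urn ∈ drawer-Red.
(8): magnet matches urn: magnet ∈ drawer-Red.
Suppose anchor ∉ drawer-North: no assignment then satisfies all the clues, so anchor ∈ drawer-North.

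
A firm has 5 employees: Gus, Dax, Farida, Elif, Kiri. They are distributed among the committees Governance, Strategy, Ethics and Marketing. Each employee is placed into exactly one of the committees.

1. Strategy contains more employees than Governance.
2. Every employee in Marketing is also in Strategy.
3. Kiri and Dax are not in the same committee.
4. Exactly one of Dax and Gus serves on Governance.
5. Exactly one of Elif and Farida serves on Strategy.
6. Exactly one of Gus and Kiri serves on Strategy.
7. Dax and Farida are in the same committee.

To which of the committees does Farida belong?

Farida: Ethics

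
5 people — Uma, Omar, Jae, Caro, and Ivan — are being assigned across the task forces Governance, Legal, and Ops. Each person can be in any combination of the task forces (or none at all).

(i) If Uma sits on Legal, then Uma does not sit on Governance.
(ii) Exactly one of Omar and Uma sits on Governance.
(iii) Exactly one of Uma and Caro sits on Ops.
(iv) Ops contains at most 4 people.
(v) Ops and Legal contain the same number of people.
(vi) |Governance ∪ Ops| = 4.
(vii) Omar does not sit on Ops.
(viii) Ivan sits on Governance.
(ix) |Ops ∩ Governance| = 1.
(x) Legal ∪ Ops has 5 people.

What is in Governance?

Governance = {Ivan, Omar}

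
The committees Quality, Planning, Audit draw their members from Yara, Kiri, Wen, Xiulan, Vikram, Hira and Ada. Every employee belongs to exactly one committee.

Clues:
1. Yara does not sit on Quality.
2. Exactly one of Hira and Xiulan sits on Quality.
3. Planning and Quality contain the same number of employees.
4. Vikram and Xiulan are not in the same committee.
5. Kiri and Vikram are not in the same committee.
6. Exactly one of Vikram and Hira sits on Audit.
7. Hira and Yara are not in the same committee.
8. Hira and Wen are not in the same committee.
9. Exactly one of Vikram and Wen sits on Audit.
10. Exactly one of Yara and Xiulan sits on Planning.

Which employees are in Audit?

Audit = {Ada, Vikram, Yara}

From (1): Yara ∉ Quality.
Suppose Yara ∉ Audit: no assignment then satisfies all the clues, so Yara ∈ Audit.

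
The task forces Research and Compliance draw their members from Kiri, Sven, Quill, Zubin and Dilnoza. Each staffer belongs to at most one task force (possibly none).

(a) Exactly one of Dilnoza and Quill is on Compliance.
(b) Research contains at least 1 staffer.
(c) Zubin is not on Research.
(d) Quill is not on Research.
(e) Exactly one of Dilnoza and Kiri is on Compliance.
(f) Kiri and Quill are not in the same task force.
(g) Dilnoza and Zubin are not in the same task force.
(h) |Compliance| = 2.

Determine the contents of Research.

From (c): Zubin ∉ Research.
From (d): Quill ∉ Research.
Suppose Kiri ∉ Research: no assignment then satisfies all the clues, so Kiri ∈ Research.

Research = {Kiri}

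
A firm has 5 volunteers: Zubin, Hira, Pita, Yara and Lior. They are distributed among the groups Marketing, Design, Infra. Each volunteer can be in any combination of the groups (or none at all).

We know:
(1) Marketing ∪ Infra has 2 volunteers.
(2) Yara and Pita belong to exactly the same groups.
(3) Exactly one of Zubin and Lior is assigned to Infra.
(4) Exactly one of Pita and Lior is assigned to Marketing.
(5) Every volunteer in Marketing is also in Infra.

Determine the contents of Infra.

Infra = {Hira, Lior}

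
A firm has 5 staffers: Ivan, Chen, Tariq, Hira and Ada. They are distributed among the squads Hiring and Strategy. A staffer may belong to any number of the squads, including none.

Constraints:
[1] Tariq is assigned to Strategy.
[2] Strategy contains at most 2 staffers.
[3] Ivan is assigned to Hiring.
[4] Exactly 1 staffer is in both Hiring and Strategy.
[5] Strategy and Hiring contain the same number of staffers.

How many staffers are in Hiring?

2

From (1): Tariq ∈ Strategy.
From (3): Ivan ∈ Hiring.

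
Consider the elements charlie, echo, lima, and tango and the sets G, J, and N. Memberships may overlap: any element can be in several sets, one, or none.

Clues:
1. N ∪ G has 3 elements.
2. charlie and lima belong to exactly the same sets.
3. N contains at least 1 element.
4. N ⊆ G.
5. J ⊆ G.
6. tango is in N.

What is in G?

G = {charlie, lima, tango}

From (6): tango ∈ N.
(4) with tango ∈ N: tango ∈ G.
Suppose charlie ∉ G: no assignment then satisfies all the clues, so charlie ∈ G.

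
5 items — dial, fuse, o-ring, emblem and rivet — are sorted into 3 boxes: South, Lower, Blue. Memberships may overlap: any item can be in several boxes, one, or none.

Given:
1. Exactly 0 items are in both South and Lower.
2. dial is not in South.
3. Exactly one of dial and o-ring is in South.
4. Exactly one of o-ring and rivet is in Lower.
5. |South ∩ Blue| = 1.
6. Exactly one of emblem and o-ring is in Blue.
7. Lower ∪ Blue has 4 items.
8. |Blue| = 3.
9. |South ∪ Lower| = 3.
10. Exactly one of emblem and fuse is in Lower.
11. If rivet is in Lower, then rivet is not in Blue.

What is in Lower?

From (2): dial ∉ South.
(3) (exactly one): o-ring ∈ South.
Suppose dial ∈ Lower: no assignment then satisfies all the clues, so dial ∉ Lower.

Lower = {fuse, rivet}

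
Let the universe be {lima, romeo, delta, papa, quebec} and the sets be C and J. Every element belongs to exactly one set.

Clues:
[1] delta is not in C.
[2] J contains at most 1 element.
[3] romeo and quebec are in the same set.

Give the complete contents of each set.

From (1): delta ∉ C.
Only one set left: delta ∈ J.
(2): J already has 1, so the rest are out.
Only one set left: lima ∈ C.
Only one set left: romeo ∈ C.
Only one set left: papa ∈ C.
Only one set left: quebec ∈ C.

C = {lima, papa, quebec, romeo}; J = {delta}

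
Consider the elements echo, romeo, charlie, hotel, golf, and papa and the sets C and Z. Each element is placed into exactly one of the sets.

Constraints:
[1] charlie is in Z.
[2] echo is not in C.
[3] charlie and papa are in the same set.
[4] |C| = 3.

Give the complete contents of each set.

C = {golf, hotel, romeo}; Z = {charlie, echo, papa}

From (1): charlie ∈ Z.
From (2): echo ∉ C.
(3): papa matches charlie: papa ∉ C.
(3): papa matches charlie: papa ∈ Z.
(4): only 3 candidates remain for C, so all are in.
Only one set left: echo ∈ Z.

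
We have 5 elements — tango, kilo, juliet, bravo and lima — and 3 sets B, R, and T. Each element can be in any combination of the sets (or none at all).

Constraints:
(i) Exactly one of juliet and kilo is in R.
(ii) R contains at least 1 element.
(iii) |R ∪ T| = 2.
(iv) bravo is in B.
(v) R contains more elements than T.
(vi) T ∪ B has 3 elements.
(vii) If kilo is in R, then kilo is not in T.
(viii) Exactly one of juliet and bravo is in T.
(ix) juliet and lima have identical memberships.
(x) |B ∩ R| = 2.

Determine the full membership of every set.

B = {bravo, kilo, tango}; R = {bravo, kilo}; T = {bravo}

From (iv): bravo ∈ B.
Suppose tango ∉ B: no assignment then satisfies all the clues, so tango ∈ B.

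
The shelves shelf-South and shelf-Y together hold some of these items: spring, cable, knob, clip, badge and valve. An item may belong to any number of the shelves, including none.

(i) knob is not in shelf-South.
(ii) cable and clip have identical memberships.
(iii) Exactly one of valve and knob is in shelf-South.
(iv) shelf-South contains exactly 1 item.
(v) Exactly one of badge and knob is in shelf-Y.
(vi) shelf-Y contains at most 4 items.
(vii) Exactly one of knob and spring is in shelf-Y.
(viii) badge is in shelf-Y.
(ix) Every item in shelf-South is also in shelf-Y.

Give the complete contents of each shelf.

shelf-South = {valve}; shelf-Y = {badge, spring, valve}

From (i): knob ∉ shelf-South.
From (viii): badge ∈ shelf-Y.
(iii) (exactly one): valve ∈ shelf-South.
(iv): shelf-South already has 1, so the rest are out.
(v) (exactly one): knob ∉ shelf-Y.
(vii) (exactly one): spring ∈ shelf-Y.
(ix) with valve ∈ shelf-South: valve ∈ shelf-Y.
Suppose cable ∈ shelf-Y: no assignment then satisfies all the clues, so cable ∉ shelf-Y.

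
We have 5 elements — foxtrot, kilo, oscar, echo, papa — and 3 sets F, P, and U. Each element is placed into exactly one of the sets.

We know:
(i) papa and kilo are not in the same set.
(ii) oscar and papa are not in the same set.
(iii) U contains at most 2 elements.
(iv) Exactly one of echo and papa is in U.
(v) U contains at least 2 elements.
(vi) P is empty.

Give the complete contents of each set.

F = {echo, kilo, oscar}; P = {}; U = {foxtrot, papa}

(vi): P already has 0, so the rest are out.
Suppose foxtrot ∈ F: no assignment then satisfies all the clues, so foxtrot ∉ F.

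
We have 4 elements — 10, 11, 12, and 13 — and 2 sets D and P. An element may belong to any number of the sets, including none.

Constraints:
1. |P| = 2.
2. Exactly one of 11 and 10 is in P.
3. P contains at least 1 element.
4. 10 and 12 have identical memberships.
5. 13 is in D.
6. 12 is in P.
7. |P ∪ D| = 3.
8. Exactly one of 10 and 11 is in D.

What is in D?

D = {10, 12, 13}

From (5): 13 ∈ D.
From (6): 12 ∈ P.
(4): 10 matches 12: 10 ∈ P.
(1): P already has 2, so the rest are out.
Suppose 10 ∉ D: no assignment then satisfies all the clues, so 10 ∈ D.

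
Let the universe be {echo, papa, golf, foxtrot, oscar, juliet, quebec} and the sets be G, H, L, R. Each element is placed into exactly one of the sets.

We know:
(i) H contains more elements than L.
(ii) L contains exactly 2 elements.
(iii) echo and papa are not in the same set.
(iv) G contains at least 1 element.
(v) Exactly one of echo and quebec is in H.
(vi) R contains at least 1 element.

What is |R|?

1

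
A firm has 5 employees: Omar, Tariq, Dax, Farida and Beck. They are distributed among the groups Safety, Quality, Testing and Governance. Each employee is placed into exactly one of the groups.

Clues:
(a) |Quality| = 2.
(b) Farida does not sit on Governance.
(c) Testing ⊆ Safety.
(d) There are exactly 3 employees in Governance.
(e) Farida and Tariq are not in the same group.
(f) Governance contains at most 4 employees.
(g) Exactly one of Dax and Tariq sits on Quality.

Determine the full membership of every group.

Safety = {}; Quality = {Dax, Farida}; Testing = {}; Governance = {Beck, Omar, Tariq}

From (b): Farida ∉ Governance.
Suppose Omar ∈ Safety: no assignment then satisfies all the clues, so Omar ∉ Safety.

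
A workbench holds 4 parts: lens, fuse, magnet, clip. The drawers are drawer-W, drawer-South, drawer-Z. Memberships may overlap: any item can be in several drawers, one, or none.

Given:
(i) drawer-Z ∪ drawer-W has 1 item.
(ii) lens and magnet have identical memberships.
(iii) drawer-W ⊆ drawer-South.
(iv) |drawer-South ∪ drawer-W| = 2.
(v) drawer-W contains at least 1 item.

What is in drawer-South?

drawer-South = {clip, fuse}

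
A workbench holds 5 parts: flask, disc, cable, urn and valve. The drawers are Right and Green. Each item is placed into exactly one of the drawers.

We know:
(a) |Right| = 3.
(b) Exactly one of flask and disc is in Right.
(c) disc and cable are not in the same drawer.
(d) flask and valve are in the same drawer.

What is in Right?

Right = {cable, flask, valve}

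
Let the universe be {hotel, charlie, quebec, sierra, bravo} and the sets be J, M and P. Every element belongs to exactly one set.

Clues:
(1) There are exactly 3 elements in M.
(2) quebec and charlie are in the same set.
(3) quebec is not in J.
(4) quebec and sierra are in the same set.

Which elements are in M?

From (3): quebec ∉ J.
(2): charlie matches quebec: charlie ∉ J.
(4): sierra matches quebec: sierra ∉ J.
Suppose hotel ∈ M: no assignment then satisfies all the clues, so hotel ∉ M.

M = {charlie, quebec, sierra}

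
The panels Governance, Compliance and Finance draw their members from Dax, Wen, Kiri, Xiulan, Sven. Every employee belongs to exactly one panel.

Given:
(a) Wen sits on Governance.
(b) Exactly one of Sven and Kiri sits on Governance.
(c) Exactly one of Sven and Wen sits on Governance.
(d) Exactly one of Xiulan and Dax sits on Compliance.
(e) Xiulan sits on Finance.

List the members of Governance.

From (a): Wen ∈ Governance.
From (e): Xiulan ∈ Finance.
(c) (exactly one): Sven ∉ Governance.
(d) (exactly one): Dax ∈ Compliance.
(b) (exactly one): Kiri ∈ Governance.

Governance = {Kiri, Wen}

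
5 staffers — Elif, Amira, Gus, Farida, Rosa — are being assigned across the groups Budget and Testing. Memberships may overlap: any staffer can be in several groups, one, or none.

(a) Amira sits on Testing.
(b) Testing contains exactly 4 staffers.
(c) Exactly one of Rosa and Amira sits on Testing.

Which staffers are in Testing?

Testing = {Amira, Elif, Farida, Gus}

From (a): Amira ∈ Testing.
(c) (exactly one): Rosa ∉ Testing.
(b): only 4 candidates remain for Testing, so all are in.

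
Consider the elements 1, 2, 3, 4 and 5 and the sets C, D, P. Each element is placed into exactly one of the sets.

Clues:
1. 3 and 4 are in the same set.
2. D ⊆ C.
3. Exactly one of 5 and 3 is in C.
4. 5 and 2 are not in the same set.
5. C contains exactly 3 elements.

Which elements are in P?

P = {1, 5}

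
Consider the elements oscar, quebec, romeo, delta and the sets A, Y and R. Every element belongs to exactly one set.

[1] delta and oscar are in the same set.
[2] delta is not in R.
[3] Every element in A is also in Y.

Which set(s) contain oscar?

From (2): delta ∉ R.
(1): oscar matches delta: oscar ∉ R.
Suppose oscar ∈ A: no assignment then satisfies all the clues, so oscar ∉ A.

oscar: Y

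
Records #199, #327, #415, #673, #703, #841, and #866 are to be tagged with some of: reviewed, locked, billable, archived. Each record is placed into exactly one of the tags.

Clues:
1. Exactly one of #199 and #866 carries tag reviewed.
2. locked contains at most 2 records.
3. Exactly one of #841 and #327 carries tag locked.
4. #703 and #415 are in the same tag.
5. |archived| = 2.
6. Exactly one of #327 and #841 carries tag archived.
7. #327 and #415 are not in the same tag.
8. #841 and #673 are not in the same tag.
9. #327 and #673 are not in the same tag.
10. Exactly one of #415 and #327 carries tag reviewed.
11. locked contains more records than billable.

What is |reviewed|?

4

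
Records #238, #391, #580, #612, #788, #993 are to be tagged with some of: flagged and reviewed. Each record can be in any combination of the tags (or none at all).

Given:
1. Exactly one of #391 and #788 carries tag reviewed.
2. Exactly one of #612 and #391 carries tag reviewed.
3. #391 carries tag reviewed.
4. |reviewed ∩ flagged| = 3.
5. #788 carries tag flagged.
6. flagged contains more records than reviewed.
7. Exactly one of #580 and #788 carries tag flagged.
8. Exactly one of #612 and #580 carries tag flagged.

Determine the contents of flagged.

flagged = {#238, #391, #612, #788, #993}

From (3): #391 ∈ reviewed.
From (5): #788 ∈ flagged.
(1) (exactly one): #788 ∉ reviewed.
(2) (exactly one): #612 ∉ reviewed.
(7) (exactly one): #580 ∉ flagged.
(8) (exactly one): #612 ∈ flagged.
Suppose #238 ∉ flagged: no assignment then satisfies all the clues, so #238 ∈ flagged.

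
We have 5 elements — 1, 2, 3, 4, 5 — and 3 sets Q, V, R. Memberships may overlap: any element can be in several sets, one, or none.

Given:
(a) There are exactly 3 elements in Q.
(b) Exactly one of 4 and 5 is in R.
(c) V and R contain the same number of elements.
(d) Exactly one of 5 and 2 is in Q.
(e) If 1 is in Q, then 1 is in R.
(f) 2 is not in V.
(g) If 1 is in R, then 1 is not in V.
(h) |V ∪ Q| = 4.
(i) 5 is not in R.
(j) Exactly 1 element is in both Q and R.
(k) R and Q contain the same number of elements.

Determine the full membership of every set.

Q = {1, 3, 5}; V = {3, 4, 5}; R = {1, 2, 4}

From (f): 2 ∉ V.
From (i): 5 ∉ R.
(b) (exactly one): 4 ∈ R.
Suppose 1 ∉ Q: no assignment then satisfies all the clues, so 1 ∈ Q.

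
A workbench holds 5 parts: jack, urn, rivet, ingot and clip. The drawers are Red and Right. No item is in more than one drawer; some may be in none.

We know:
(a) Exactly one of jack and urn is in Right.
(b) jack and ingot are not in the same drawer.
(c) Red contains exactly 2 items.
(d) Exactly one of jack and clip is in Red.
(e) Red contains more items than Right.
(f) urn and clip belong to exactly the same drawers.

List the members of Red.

Red = {clip, urn}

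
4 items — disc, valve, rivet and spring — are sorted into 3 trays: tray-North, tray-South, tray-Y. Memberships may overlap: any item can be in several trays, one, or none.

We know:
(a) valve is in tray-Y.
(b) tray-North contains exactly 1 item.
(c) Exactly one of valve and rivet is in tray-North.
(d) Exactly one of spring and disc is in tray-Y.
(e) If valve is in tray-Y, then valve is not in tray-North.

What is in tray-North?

From (a): valve ∈ tray-Y.
(e): valve ∉ tray-North.
(c) (exactly one): rivet ∈ tray-North.
(b): tray-North already has 1, so the rest are out.

tray-North = {rivet}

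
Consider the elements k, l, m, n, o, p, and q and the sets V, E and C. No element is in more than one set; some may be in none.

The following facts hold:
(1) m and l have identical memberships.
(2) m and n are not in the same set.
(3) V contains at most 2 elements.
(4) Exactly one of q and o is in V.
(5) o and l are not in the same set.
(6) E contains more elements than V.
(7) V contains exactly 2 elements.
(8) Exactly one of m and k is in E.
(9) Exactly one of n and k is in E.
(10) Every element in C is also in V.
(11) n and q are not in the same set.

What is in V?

V = {n, o}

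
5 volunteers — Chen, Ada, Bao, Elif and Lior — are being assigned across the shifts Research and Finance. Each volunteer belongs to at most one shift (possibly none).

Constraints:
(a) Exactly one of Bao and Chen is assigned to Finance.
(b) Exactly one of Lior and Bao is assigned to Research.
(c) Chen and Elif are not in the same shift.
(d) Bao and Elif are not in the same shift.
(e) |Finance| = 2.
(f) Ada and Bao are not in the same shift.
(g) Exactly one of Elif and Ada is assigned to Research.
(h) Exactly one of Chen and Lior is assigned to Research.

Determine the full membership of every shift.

Research = {Elif, Lior}; Finance = {Ada, Chen}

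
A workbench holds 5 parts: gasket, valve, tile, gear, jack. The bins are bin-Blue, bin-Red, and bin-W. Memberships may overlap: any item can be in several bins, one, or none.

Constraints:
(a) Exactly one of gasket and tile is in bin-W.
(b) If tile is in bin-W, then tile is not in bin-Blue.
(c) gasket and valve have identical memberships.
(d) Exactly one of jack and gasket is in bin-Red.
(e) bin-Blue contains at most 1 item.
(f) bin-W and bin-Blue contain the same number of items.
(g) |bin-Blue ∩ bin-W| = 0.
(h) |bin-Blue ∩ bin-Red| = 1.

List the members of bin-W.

bin-W = {tile}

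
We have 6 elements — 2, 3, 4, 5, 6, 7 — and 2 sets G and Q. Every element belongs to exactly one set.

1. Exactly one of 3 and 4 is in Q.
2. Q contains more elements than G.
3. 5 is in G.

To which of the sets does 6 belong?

6: Q

From (3): 5 ∈ G.
Suppose 6 ∈ G: no assignment then satisfies all the clues, so 6 ∉ G.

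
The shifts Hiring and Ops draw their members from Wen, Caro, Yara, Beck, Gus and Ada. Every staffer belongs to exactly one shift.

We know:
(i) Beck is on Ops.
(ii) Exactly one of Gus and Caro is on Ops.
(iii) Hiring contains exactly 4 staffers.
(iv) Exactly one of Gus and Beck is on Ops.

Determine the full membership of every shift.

From (i): Beck ∈ Ops.
(iv) (exactly one): Gus ∉ Ops.
Only one shift left: Gus ∈ Hiring.
(ii) (exactly one): Caro ∈ Ops.
(iii): only 4 candidates remain for Hiring, so all are in.

Hiring = {Ada, Gus, Wen, Yara}; Ops = {Beck, Caro}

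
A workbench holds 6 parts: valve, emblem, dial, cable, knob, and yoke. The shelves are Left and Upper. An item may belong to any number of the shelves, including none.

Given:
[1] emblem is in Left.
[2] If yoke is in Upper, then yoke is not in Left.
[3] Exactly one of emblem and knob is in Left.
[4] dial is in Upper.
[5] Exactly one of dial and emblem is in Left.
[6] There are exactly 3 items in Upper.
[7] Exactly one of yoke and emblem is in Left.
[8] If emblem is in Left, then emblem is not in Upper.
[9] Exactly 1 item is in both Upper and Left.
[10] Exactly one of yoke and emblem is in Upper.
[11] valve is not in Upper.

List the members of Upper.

Upper = {cable, dial, yoke}

From (1): emblem ∈ Left.
From (4): dial ∈ Upper.
From (11): valve ∉ Upper.
(3) (exactly one): knob ∉ Left.
(5) (exactly one): dial ∉ Left.
(7) (exactly one): yoke ∉ Left.
(8): emblem ∉ Upper.
(10) (exactly one): yoke ∈ Upper.
Suppose cable ∉ Upper: no assignment then satisfies all the clues, so cable ∈ Upper.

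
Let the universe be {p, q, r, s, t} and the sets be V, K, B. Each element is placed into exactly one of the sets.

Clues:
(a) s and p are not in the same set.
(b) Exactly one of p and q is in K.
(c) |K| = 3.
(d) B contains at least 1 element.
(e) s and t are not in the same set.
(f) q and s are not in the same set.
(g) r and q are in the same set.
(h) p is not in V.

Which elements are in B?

B = {p}

From (h): p ∉ V.
Suppose p ∉ B: no assignment then satisfies all the clues, so p ∈ B.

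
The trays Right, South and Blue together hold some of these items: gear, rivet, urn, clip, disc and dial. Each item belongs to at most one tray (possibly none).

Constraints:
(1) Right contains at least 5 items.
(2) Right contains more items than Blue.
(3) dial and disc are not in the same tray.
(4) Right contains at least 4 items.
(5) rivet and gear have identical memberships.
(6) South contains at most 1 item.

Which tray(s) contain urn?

urn: Right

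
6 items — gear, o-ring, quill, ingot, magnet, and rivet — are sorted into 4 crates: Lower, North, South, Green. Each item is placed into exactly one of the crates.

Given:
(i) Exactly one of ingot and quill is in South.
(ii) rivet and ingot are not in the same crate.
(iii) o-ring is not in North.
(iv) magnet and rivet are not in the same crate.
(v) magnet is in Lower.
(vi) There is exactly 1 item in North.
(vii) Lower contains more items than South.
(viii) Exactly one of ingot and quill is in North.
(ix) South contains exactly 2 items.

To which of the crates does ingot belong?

ingot: North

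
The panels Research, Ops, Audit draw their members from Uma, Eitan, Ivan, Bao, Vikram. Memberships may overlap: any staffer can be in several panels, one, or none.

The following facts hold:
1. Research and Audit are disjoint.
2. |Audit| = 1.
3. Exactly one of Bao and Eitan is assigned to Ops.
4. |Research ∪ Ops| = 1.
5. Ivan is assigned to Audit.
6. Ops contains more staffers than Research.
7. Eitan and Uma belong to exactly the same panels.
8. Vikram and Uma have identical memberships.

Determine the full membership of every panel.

From (5): Ivan ∈ Audit.
(1) (disjoint): Ivan ∉ Research.
(2): Audit already has 1, so the rest are out.
Suppose Uma ∈ Research: no assignment then satisfies all the clues, so Uma ∉ Research.

Research = {}; Ops = {Bao}; Audit = {Ivan}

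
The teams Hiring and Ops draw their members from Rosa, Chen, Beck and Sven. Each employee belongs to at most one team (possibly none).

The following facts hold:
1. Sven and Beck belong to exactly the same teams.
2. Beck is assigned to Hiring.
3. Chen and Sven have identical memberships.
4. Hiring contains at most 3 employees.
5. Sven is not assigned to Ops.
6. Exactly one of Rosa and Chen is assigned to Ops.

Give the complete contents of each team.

Hiring = {Beck, Chen, Sven}; Ops = {Rosa}

From (2): Beck ∈ Hiring.
From (5): Sven ∉ Ops.
(1): Sven matches Beck: Sven ∈ Hiring.
(3): Chen matches Sven: Chen ∈ Hiring.
(4): Hiring already has 3, so the rest are out.
(6) (exactly one): Rosa ∈ Ops.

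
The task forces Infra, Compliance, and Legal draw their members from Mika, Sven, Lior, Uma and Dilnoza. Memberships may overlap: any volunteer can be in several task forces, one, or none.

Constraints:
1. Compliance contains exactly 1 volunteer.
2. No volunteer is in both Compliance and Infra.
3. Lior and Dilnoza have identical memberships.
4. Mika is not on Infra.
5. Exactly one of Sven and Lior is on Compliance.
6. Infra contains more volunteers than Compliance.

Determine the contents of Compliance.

Compliance = {Sven}

From (4): Mika ∉ Infra.
Suppose Mika ∈ Compliance: no assignment then satisfies all the clues, so Mika ∉ Compliance.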